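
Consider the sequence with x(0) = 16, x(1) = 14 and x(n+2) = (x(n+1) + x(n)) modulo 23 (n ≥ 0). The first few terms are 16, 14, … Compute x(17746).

Listing terms: x(0) = 16; x(1) = 14; x(2) = 7; x(3) = 21; x(4) = 5; x(5) = 3; x(6) = 8; x(7) = 11; x(8) = 19; x(9) = 7; x(10) = 3; x(11) = 10; x(12) = 13; x(13) = 0; x(14) = 13; x(15) = 13; x(16) = 3; x(17) = 16; x(18) = 19; x(19) = 12; x(20) = 8; x(21) = 20; x(22) = 5; x(23) = 2; x(24) = 7; x(25) = 9; x(26) = 16; x(27) = 2; x(28) = 18; x(29) = 20; x(30) = 15; x(31) = 12; x(32) = 4; x(33) = 16; x(34) = 20; x(35) = 13; x(36) = 10; x(37) = 0; x(38) = 10; x(39) = 10; x(40) = 20; x(41) = 7; x(42) = 4; x(43) = 11; x(44) = 15; x(45) = 3; x(46) = 18; x(47) = 21; x(48) = 16; x(49) = 14.
The sequence repeats with period 48.
(17746 - 0) mod 48 = 34, so x(17746) = x(34) = 20.

20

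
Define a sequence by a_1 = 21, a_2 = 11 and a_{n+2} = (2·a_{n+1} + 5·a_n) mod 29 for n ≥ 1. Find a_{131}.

We have a_1 = 21; a_2 = 11; a_3 = 11; a_4 = 19; a_5 = 6; a_6 = 20; a_7 = 12; a_8 = 8; a_9 = 18; a_{10} = 18; a_{11} = 10; a_{12} = 23; a_{13} = 9; a_{14} = 17; a_{15} = 21; a_{16} = 11.
The sequence repeats with period 14.
So a_{131} = a_{1 + ((131-1) mod 14)} = a_5 = 6.

6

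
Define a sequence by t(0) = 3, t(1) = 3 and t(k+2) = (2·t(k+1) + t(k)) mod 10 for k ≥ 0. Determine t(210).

t(0) = 3,  t(1) = 3,  t(2) = 9,  t(3) = 1,  t(4) = 1,  t(5) = 3,  t(6) = 7,  t(7) = 7,  t(8) = 1,  t(9) = 9,  t(10) = 9,  t(11) = 7,  t(12) = 3,  t(13) = 3.
The sequence repeats with period 12.
(210 - 0) mod 12 = 6, so t(210) = t(6) = 7.

7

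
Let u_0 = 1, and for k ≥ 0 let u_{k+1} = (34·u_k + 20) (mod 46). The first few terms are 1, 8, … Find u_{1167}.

Listing terms: u_0 = 1,  u_1 = 8,  u_2 = 16,  u_3 = 12,  u_4 = 14,  u_5 = 36,  u_6 = 2,  u_7 = 42,  u_8 = 22,  u_9 = 32,  u_{10} = 4,  u_{11} = 18,  u_{12} = 34,  u_{13} = 26,  u_{14} = 30,  u_{15} = 28,  u_{16} = 6,  u_{17} = 40,  u_{18} = 0,  u_{19} = 20,  u_{20} = 10,  u_{21} = 38,  u_{22} = 24,  u_{23} = 8.
Since u_{23} = u_1 = 8, the sequence is eventually periodic: after a pre-period of length 1 it cycles with period 22.
For k ≥ 1, u_k depends only on (k - 1) mod 22. (1167 - 1) mod 22 = 0, so u_{1167} = u_1 = 8.

8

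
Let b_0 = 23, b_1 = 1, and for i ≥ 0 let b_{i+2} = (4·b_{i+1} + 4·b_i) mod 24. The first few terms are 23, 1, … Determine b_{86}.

0

Computing terms: b_0 = 23,  b_1 = 1,  b_2 = 0,  b_3 = 4,  b_4 = 16,  b_5 = 8,  b_6 = 0,  b_7 = 8,  b_8 = 8,  b_9 = 16,  b_{10} = 0,  b_{11} = 16,  b_{12} = 16,  b_{13} = 8.
Since (b_{12}, b_{13}) = (b_4, b_5) = (16, 8) (two consecutive terms determine the rest), the sequence is eventually periodic: after a pre-period of length 4 it cycles with period 8.
For i ≥ 4, b_i depends only on (i - 4) mod 8. (86 - 4) mod 8 = 2, so b_{86} = b_6 = 0.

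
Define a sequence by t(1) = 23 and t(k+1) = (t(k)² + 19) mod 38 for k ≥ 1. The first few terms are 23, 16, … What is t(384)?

36

Computing terms: t(1) = 23, t(2) = 16, t(3) = 9, t(4) = 24, t(5) = 25, t(6) = 36, t(7) = 23.
Since t(7) = t(1) = 23, the sequence is periodic with period 6.
(384 - 1) mod 6 = 5, so t(384) = t(6) = 36.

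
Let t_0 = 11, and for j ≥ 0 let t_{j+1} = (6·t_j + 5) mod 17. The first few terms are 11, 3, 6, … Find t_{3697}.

t_0 = 11; t_1 = 3; t_2 = 6; t_3 = 7; t_4 = 13; t_5 = 15; t_6 = 10; t_7 = 14; t_8 = 4; t_9 = 12; t_{10} = 9; t_{11} = 8; t_{12} = 2; t_{13} = 0; t_{14} = 5; t_{15} = 1; t_{16} = 11.
The sequence repeats with period 16.
(3697 - 0) mod 16 = 1, so t_{3697} = t_1 = 3.

3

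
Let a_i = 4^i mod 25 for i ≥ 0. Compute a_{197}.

9

Listing terms: a_0 = 1, a_1 = 4, a_2 = 16, a_3 = 14, a_4 = 6, a_5 = 24, a_6 = 21, a_7 = 9, a_8 = 11, a_9 = 19, a_{10} = 1.
The sequence repeats with period 10.
(197 - 0) mod 10 = 7, so a_{197} = a_7 = 9.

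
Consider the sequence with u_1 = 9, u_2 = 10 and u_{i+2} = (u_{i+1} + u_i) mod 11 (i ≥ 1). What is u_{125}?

Computing terms: u_1 = 9,  u_2 = 10,  u_3 = 8,  u_4 = 7,  u_5 = 4,  u_6 = 0,  u_7 = 4,  u_8 = 4,  u_9 = 8,  u_{10} = 1,  u_{11} = 9,  u_{12} = 10.
The sequence repeats with period 10.
(125 - 1) mod 10 = 4, so u_{125} = u_5 = 4.

4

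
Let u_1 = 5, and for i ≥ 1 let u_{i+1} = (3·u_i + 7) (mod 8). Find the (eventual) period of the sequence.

We have u_1 = 5, u_2 = 6, u_3 = 1, u_4 = 2, u_5 = 5.
Since u_5 = u_1 = 5, the sequence is periodic with period 4.

4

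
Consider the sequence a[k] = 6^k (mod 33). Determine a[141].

6

Computing terms: a[0] = 1,  a[1] = 6,  a[2] = 3,  a[3] = 18,  a[4] = 9,  a[5] = 21,  a[6] = 27,  a[7] = 30,  a[8] = 15,  a[9] = 24,  a[10] = 12,  a[11] = 6.
Since a[11] = a[1] = 6, the sequence is eventually periodic: after a pre-period of length 1 it cycles with period 10.
For k ≥ 1, a[k] depends only on (k - 1) mod 10. (141 - 1) mod 10 = 0, so a[141] = a[1] = 6.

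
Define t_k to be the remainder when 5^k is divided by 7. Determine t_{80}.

4

Listing terms: t_1 = 5; t_2 = 4; t_3 = 6; t_4 = 2; t_5 = 3; t_6 = 1; t_7 = 5.
The sequence repeats with period 6.
So t_{80} = t_{1 + ((80-1) mod 6)} = t_2 = 4.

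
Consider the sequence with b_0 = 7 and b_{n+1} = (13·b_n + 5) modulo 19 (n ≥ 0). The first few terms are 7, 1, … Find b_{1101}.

11

b_0 = 7,  b_1 = 1,  b_2 = 18,  b_3 = 11,  b_4 = 15,  b_5 = 10,  b_6 = 2,  b_7 = 12,  b_8 = 9,  b_9 = 8,  b_{10} = 14,  b_{11} = 16,  b_{12} = 4,  b_{13} = 0,  b_{14} = 5,  b_{15} = 13,  b_{16} = 3,  b_{17} = 6,  b_{18} = 7.
Since b_{18} = b_0 = 7, the sequence is periodic with period 18.
So b_{1101} = b_{0 + ((1101-0) mod 18)} = b_3 = 11.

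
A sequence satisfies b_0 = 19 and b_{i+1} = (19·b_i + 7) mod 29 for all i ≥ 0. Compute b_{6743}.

28

b_0 = 19,  b_1 = 20,  b_2 = 10,  b_3 = 23,  b_4 = 9,  b_5 = 4,  b_6 = 25,  b_7 = 18,  b_8 = 1,  b_9 = 26,  b_{10} = 8,  b_{11} = 14,  b_{12} = 12,  b_{13} = 3,  b_{14} = 6,  b_{15} = 5,  b_{16} = 15,  b_{17} = 2,  b_{18} = 16,  b_{19} = 21,  b_{20} = 0,  b_{21} = 7,  b_{22} = 24,  b_{23} = 28,  b_{24} = 17,  b_{25} = 11,  b_{26} = 13,  b_{27} = 22,  b_{28} = 19.
Since b_{28} = b_0 = 19, the sequence is periodic with period 28.
So b_{6743} = b_{0 + ((6743-0) mod 28)} = b_{23} = 28.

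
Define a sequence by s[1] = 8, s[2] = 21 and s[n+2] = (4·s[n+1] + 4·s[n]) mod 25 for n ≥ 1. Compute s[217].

13

We have s[1] = 8; s[2] = 21; s[3] = 16; s[4] = 23; s[5] = 6; s[6] = 16; s[7] = 13; s[8] = 16; s[9] = 16; s[10] = 3; s[11] = 1; s[12] = 16; s[13] = 18; s[14] = 11; s[15] = 16; s[16] = 8; s[17] = 21.
The sequence repeats with period 15.
So s[217] = s[1 + ((217-1) mod 15)] = s[7] = 13.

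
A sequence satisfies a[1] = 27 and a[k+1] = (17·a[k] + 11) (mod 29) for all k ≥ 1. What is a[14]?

Computing terms: a[1] = 27, a[2] = 6, a[3] = 26, a[4] = 18, a[5] = 27.
The sequence repeats with period 4.
(14 - 1) mod 4 = 1, so a[14] = a[2] = 6.

6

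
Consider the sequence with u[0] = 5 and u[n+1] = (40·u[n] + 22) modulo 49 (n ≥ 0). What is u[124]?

47

We have u[0] = 5,  u[1] = 26,  u[2] = 33,  u[3] = 19,  u[4] = 47,  u[5] = 40,  u[6] = 5.
The sequence repeats with period 6.
So u[124] = u[0 + ((124-0) mod 6)] = u[4] = 47.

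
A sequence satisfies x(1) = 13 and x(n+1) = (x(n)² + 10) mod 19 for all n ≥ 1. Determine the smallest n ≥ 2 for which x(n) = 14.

We have x(1) = 13,  x(2) = 8,  x(3) = 17,  x(4) = 14,  x(5) = 16,  x(6) = 0,  x(7) = 10,  x(8) = 15,  x(9) = 7,  x(10) = 2,  x(11) = 14.
Since x(11) = x(4) = 14, the sequence is eventually periodic: after a pre-period of length 3 it cycles with period 7.
The value 14 first appears (with n ≥ 2) at x(4).

4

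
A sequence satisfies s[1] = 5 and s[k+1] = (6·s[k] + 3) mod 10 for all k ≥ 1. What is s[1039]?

s[1] = 5; s[2] = 3; s[3] = 1; s[4] = 9; s[5] = 7; s[6] = 5.
Since s[6] = s[1] = 5, the sequence is periodic with period 5.
(1039 - 1) mod 5 = 3, so s[1039] = s[4] = 9.

9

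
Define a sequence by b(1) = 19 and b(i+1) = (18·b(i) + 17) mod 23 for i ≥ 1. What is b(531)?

16

Computing terms: b(1) = 19,  b(2) = 14,  b(3) = 16,  b(4) = 6,  b(5) = 10,  b(6) = 13,  b(7) = 21,  b(8) = 4,  b(9) = 20,  b(10) = 9,  b(11) = 18,  b(12) = 19.
The sequence repeats with period 11.
(531 - 1) mod 11 = 2, so b(531) = b(3) = 16.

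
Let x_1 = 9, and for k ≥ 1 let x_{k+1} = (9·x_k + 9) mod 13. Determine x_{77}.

Computing terms: x_1 = 9, x_2 = 12, x_3 = 0, x_4 = 9.
The sequence repeats with period 3.
(77 - 1) mod 3 = 1, so x_{77} = x_2 = 12.

12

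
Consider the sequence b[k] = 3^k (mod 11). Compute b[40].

Listing terms: b[1] = 3, b[2] = 9, b[3] = 5, b[4] = 4, b[5] = 1, b[6] = 3.
The sequence repeats with period 5.
So b[40] = b[1 + ((40-1) mod 5)] = b[5] = 1.

1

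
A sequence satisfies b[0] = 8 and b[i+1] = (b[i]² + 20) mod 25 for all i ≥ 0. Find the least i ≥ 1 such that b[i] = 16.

Listing terms: b[0] = 8,  b[1] = 9,  b[2] = 1,  b[3] = 21,  b[4] = 11,  b[5] = 16,  b[6] = 1.
Since b[6] = b[2] = 1, the sequence is eventually periodic: after a pre-period of length 2 it cycles with period 4.
The value 16 first appears (with i ≥ 1) at b[5].

5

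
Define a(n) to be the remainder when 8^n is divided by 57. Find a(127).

8

We have a(0) = 1, a(1) = 8, a(2) = 7, a(3) = 56, a(4) = 49, a(5) = 50, a(6) = 1.
The sequence repeats with period 6.
(127 - 0) mod 6 = 1, so a(127) = a(1) = 8.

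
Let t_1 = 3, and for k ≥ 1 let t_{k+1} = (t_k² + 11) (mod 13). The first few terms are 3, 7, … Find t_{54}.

8

We have t_1 = 3, t_2 = 7, t_3 = 8, t_4 = 10, t_5 = 7.
Since t_5 = t_2 = 7, the sequence is eventually periodic: after a pre-period of length 1 it cycles with period 3.
For k ≥ 2, t_k depends only on (k - 2) mod 3. (54 - 2) mod 3 = 1, so t_{54} = t_3 = 8.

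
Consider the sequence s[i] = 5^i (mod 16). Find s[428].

1

s[1] = 5, s[2] = 9, s[3] = 13, s[4] = 1, s[5] = 5.
The sequence repeats with period 4.
(428 - 1) mod 4 = 3, so s[428] = s[4] = 1.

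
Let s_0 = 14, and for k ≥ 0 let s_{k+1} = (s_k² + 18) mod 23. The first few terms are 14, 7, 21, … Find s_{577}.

We have s_0 = 14; s_1 = 7; s_2 = 21; s_3 = 22; s_4 = 19; s_5 = 11; s_6 = 1; s_7 = 19.
Since s_7 = s_4 = 19, the sequence is eventually periodic: after a pre-period of length 4 it cycles with period 3.
For k ≥ 4, s_k depends only on (k - 4) mod 3. (577 - 4) mod 3 = 0, so s_{577} = s_4 = 19.

19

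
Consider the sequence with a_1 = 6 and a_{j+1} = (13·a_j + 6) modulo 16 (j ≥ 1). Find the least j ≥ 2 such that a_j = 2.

Computing terms: a_1 = 6; a_2 = 4; a_3 = 10; a_4 = 8; a_5 = 14; a_6 = 12; a_7 = 2; a_8 = 0; a_9 = 6.
Since a_9 = a_1 = 6, the sequence is periodic with period 8.
The value 2 first appears (with j ≥ 2) at a_7.

7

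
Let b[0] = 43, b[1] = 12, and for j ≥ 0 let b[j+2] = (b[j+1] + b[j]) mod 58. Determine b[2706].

35

Listing terms: b[0] = 43,  b[1] = 12,  b[2] = 55,  b[3] = 9,  b[4] = 6,  b[5] = 15,  b[6] = 21,  b[7] = 36,  b[8] = 57,  b[9] = 35,  b[10] = 34,  b[11] = 11,  b[12] = 45,  b[13] = 56,  b[14] = 43,  b[15] = 41,  b[16] = 26,  b[17] = 9,  b[18] = 35,  b[19] = 44,  b[20] = 21,  b[21] = 7,  b[22] = 28,  b[23] = 35,  b[24] = 5,  b[25] = 40,  b[26] = 45,  b[27] = 27,  b[28] = 14,  b[29] = 41,  b[30] = 55,  b[31] = 38,  b[32] = 35,  b[33] = 15,  b[34] = 50,  b[35] = 7,  b[36] = 57,  b[37] = 6,  b[38] = 5,  b[39] = 11,  b[40] = 16,  b[41] = 27,  b[42] = 43,  b[43] = 12.
The sequence repeats with period 42.
So b[2706] = b[0 + ((2706-0) mod 42)] = b[18] = 35.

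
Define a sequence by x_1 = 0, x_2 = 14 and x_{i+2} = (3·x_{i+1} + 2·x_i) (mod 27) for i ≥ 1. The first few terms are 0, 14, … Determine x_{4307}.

21

Listing terms: x_1 = 0,  x_2 = 14,  x_3 = 15,  x_4 = 19,  x_5 = 6,  x_6 = 2,  x_7 = 18,  x_8 = 4,  x_9 = 21,  x_{10} = 17,  x_{11} = 12,  x_{12} = 16,  x_{13} = 18,  x_{14} = 5,  x_{15} = 24,  x_{16} = 1,  x_{17} = 24,  x_{18} = 20,  x_{19} = 0,  x_{20} = 13,  x_{21} = 12,  x_{22} = 8,  x_{23} = 21,  x_{24} = 25,  x_{25} = 9,  x_{26} = 23,  x_{27} = 6,  x_{28} = 10,  x_{29} = 15,  x_{30} = 11,  x_{31} = 9,  x_{32} = 22,  x_{33} = 3,  x_{34} = 26,  x_{35} = 3,  x_{36} = 7,  x_{37} = 0,  x_{38} = 14.
Since (x_{37}, x_{38}) = (x_1, x_2) = (0, 14) (two consecutive terms determine the rest), the sequence is periodic with period 36.
(4307 - 1) mod 36 = 22, so x_{4307} = x_{23} = 21.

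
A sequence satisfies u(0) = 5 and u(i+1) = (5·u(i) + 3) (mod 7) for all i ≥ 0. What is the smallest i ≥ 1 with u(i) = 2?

4

We have u(0) = 5,  u(1) = 0,  u(2) = 3,  u(3) = 4,  u(4) = 2,  u(5) = 6,  u(6) = 5.
The sequence repeats with period 6.
The value 2 first appears (with i ≥ 1) at u(4).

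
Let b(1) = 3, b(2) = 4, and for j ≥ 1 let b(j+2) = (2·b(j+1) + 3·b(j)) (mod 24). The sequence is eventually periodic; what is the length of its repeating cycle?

We have b(1) = 3,  b(2) = 4,  b(3) = 17,  b(4) = 22,  b(5) = 23,  b(6) = 16,  b(7) = 5,  b(8) = 10,  b(9) = 11,  b(10) = 4,  b(11) = 17.
Since (b(10), b(11)) = (b(2), b(3)) = (4, 17) (two consecutive terms determine the rest), the sequence is eventually periodic: after a pre-period of length 1 it cycles with period 8.

8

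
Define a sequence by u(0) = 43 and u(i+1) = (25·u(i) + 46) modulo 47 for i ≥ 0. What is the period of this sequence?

23

u(0) = 43,  u(1) = 40,  u(2) = 12,  u(3) = 17,  u(4) = 1,  u(5) = 24,  u(6) = 35,  u(7) = 28,  u(8) = 41,  u(9) = 37,  u(10) = 31,  u(11) = 22,  u(12) = 32,  u(13) = 0,  u(14) = 46,  u(15) = 21,  u(16) = 7,  u(17) = 33,  u(18) = 25,  u(19) = 13,  u(20) = 42,  u(21) = 15,  u(22) = 45,  u(23) = 43.
Since u(23) = u(0) = 43, the sequence is periodic with period 23.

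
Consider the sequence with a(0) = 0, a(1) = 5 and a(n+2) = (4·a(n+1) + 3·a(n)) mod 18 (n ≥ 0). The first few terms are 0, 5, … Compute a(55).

17

We have a(0) = 0,  a(1) = 5,  a(2) = 2,  a(3) = 5,  a(4) = 8,  a(5) = 11,  a(6) = 14,  a(7) = 17,  a(8) = 2,  a(9) = 5.
Since (a(8), a(9)) = (a(2), a(3)) = (2, 5) (two consecutive terms determine the rest), the sequence is eventually periodic: after a pre-period of length 2 it cycles with period 6.
For n ≥ 2, a(n) depends only on (n - 2) mod 6. (55 - 2) mod 6 = 5, so a(55) = a(7) = 17.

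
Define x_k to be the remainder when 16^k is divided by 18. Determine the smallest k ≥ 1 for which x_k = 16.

1

We have x_0 = 1,  x_1 = 16,  x_2 = 4,  x_3 = 10,  x_4 = 16.
Since x_4 = x_1 = 16, the sequence is eventually periodic: after a pre-period of length 1 it cycles with period 3.
The value 16 first appears (with k ≥ 1) at x_1.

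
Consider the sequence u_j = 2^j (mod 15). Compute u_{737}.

2

Computing terms: u_1 = 2; u_2 = 4; u_3 = 8; u_4 = 1; u_5 = 2.
Since u_5 = u_1 = 2, the sequence is periodic with period 4.
So u_{737} = u_{1 + ((737-1) mod 4)} = u_1 = 2.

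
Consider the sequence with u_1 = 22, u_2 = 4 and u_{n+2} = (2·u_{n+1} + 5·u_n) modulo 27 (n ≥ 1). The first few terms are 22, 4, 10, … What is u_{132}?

1

u_1 = 22,  u_2 = 4,  u_3 = 10,  u_4 = 13,  u_5 = 22,  u_6 = 1,  u_7 = 4,  u_8 = 13,  u_9 = 19,  u_{10} = 22,  u_{11} = 4.
The sequence repeats with period 9.
(132 - 1) mod 9 = 5, so u_{132} = u_6 = 1.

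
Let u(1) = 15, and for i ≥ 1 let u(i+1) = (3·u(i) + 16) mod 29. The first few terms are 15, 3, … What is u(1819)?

1

We have u(1) = 15,  u(2) = 3,  u(3) = 25,  u(4) = 4,  u(5) = 28,  u(6) = 13,  u(7) = 26,  u(8) = 7,  u(9) = 8,  u(10) = 11,  u(11) = 20,  u(12) = 18,  u(13) = 12,  u(14) = 23,  u(15) = 27,  u(16) = 10,  u(17) = 17,  u(18) = 9,  u(19) = 14,  u(20) = 0,  u(21) = 16,  u(22) = 6,  u(23) = 5,  u(24) = 2,  u(25) = 22,  u(26) = 24,  u(27) = 1,  u(28) = 19,  u(29) = 15.
The sequence repeats with period 28.
So u(1819) = u(1 + ((1819-1) mod 28)) = u(27) = 1.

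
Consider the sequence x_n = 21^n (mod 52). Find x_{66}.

25

Computing terms: x_1 = 21; x_2 = 25; x_3 = 5; x_4 = 1; x_5 = 21.
Since x_5 = x_1 = 21, the sequence is periodic with period 4.
So x_{66} = x_{1 + ((66-1) mod 4)} = x_2 = 25.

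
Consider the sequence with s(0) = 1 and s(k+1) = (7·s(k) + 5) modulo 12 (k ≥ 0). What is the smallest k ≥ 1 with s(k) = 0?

1

We have s(0) = 1, s(1) = 0, s(2) = 5, s(3) = 4, s(4) = 9, s(5) = 8, s(6) = 1.
Since s(6) = s(0) = 1, the sequence is periodic with period 6.
The value 0 first appears (with k ≥ 1) at s(1).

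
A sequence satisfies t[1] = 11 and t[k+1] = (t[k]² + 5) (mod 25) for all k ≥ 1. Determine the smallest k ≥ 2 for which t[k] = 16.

t[1] = 11; t[2] = 1; t[3] = 6; t[4] = 16; t[5] = 11.
Since t[5] = t[1] = 11, the sequence is periodic with period 4.
The value 16 first appears (with k ≥ 2) at t[4].

4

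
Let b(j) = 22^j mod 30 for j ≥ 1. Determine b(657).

22

b(1) = 22,  b(2) = 4,  b(3) = 28,  b(4) = 16,  b(5) = 22.
Since b(5) = b(1) = 22, the sequence is periodic with period 4.
(657 - 1) mod 4 = 0, so b(657) = b(1) = 22.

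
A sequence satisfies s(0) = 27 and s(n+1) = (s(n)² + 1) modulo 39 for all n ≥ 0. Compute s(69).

2

s(0) = 27,  s(1) = 28,  s(2) = 5,  s(3) = 26,  s(4) = 14,  s(5) = 2,  s(6) = 5.
Since s(6) = s(2) = 5, the sequence is eventually periodic: after a pre-period of length 2 it cycles with period 4.
For n ≥ 2, s(n) depends only on (n - 2) mod 4. (69 - 2) mod 4 = 3, so s(69) = s(5) = 2.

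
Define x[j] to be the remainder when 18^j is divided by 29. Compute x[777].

12

We have x[1] = 18; x[2] = 5; x[3] = 3; x[4] = 25; x[5] = 15; x[6] = 9; x[7] = 17; x[8] = 16; x[9] = 27; x[10] = 22; x[11] = 19; x[12] = 23; x[13] = 8; x[14] = 28; x[15] = 11; x[16] = 24; x[17] = 26; x[18] = 4; x[19] = 14; x[20] = 20; x[21] = 12; x[22] = 13; x[23] = 2; x[24] = 7; x[25] = 10; x[26] = 6; x[27] = 21; x[28] = 1; x[29] = 18.
Since x[29] = x[1] = 18, the sequence is periodic with period 28.
(777 - 1) mod 28 = 20, so x[777] = x[21] = 12.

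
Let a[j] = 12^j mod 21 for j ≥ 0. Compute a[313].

12

Computing terms: a[0] = 1; a[1] = 12; a[2] = 18; a[3] = 6; a[4] = 9; a[5] = 3; a[6] = 15; a[7] = 12.
Since a[7] = a[1] = 12, the sequence is eventually periodic: after a pre-period of length 1 it cycles with period 6.
For j ≥ 1, a[j] depends only on (j - 1) mod 6. (313 - 1) mod 6 = 0, so a[313] = a[1] = 12.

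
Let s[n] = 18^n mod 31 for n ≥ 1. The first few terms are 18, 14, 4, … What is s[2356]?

18

Computing terms: s[1] = 18,  s[2] = 14,  s[3] = 4,  s[4] = 10,  s[5] = 25,  s[6] = 16,  s[7] = 9,  s[8] = 7,  s[9] = 2,  s[10] = 5,  s[11] = 28,  s[12] = 8,  s[13] = 20,  s[14] = 19,  s[15] = 1,  s[16] = 18.
The sequence repeats with period 15.
So s[2356] = s[1 + ((2356-1) mod 15)] = s[1] = 18.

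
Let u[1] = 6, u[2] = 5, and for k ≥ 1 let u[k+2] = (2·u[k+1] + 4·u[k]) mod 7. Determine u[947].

Listing terms: u[1] = 6; u[2] = 5; u[3] = 6; u[4] = 4; u[5] = 4; u[6] = 3; u[7] = 1; u[8] = 0; u[9] = 4; u[10] = 1; u[11] = 4; u[12] = 5; u[13] = 5; u[14] = 2; u[15] = 3; u[16] = 0; u[17] = 5; u[18] = 3; u[19] = 5; u[20] = 1; u[21] = 1; u[22] = 6; u[23] = 2; u[24] = 0; u[25] = 1; u[26] = 2; u[27] = 1; u[28] = 3; u[29] = 3; u[30] = 4; u[31] = 6; u[32] = 0; u[33] = 3; u[34] = 6; u[35] = 3; u[36] = 2; u[37] = 2; u[38] = 5; u[39] = 4; u[40] = 0; u[41] = 2; u[42] = 4; u[43] = 2; u[44] = 6; u[45] = 6; u[46] = 1; u[47] = 5; u[48] = 0; u[49] = 6; u[50] = 5.
Since (u[49], u[50]) = (u[1], u[2]) = (6, 5) (two consecutive terms determine the rest), the sequence is periodic with period 48.
(947 - 1) mod 48 = 34, so u[947] = u[35] = 3.

3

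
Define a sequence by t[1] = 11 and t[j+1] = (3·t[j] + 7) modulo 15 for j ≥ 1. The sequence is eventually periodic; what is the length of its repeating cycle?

4

t[1] = 11,  t[2] = 10,  t[3] = 7,  t[4] = 13,  t[5] = 1,  t[6] = 10.
Since t[6] = t[2] = 10, the sequence is eventually periodic: after a pre-period of length 1 it cycles with period 4.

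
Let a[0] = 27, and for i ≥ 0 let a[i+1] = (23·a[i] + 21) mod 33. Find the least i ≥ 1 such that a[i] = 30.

Listing terms: a[0] = 27, a[1] = 15, a[2] = 3, a[3] = 24, a[4] = 12, a[5] = 0, a[6] = 21, a[7] = 9, a[8] = 30, a[9] = 18, a[10] = 6, a[11] = 27.
Since a[11] = a[0] = 27, the sequence is periodic with period 11.
The value 30 first appears (with i ≥ 1) at a[8].

8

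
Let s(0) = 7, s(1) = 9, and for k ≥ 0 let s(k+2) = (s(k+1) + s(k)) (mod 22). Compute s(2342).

s(0) = 7, s(1) = 9, s(2) = 16, s(3) = 3, s(4) = 19, s(5) = 0, s(6) = 19, s(7) = 19, s(8) = 16, s(9) = 13, s(10) = 7, s(11) = 20, s(12) = 5, s(13) = 3, s(14) = 8, s(15) = 11, s(16) = 19, s(17) = 8, s(18) = 5, s(19) = 13, s(20) = 18, s(21) = 9, s(22) = 5, s(23) = 14, s(24) = 19, s(25) = 11, s(26) = 8, s(27) = 19, s(28) = 5, s(29) = 2, s(30) = 7, s(31) = 9.
Since (s(30), s(31)) = (s(0), s(1)) = (7, 9) (two consecutive terms determine the rest), the sequence is periodic with period 30.
So s(2342) = s(0 + ((2342-0) mod 30)) = s(2) = 16.

16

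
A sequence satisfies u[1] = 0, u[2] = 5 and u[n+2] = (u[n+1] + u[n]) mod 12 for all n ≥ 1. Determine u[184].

We have u[1] = 0; u[2] = 5; u[3] = 5; u[4] = 10; u[5] = 3; u[6] = 1; u[7] = 4; u[8] = 5; u[9] = 9; u[10] = 2; u[11] = 11; u[12] = 1; u[13] = 0; u[14] = 1; u[15] = 1; u[16] = 2; u[17] = 3; u[18] = 5; u[19] = 8; u[20] = 1; u[21] = 9; u[22] = 10; u[23] = 7; u[24] = 5; u[25] = 0; u[26] = 5.
Since (u[25], u[26]) = (u[1], u[2]) = (0, 5) (two consecutive terms determine the rest), the sequence is periodic with period 24.
(184 - 1) mod 24 = 15, so u[184] = u[16] = 2.

2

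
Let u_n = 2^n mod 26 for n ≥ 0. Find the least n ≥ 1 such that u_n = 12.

Listing terms: u_0 = 1; u_1 = 2; u_2 = 4; u_3 = 8; u_4 = 16; u_5 = 6; u_6 = 12; u_7 = 24; u_8 = 22; u_9 = 18; u_{10} = 10; u_{11} = 20; u_{12} = 14; u_{13} = 2.
Since u_{13} = u_1 = 2, the sequence is eventually periodic: after a pre-period of length 1 it cycles with period 12.
The value 12 first appears (with n ≥ 1) at u_6.

6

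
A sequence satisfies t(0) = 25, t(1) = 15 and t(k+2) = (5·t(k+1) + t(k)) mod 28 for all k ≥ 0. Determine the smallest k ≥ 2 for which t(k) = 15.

4

t(0) = 25, t(1) = 15, t(2) = 16, t(3) = 11, t(4) = 15, t(5) = 2, t(6) = 25, t(7) = 15.
Since (t(6), t(7)) = (t(0), t(1)) = (25, 15) (two consecutive terms determine the rest), the sequence is periodic with period 6.
The value 15 first appears (with k ≥ 2) at t(4).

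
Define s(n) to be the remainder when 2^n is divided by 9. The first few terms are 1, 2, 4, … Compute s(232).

s(0) = 1,  s(1) = 2,  s(2) = 4,  s(3) = 8,  s(4) = 7,  s(5) = 5,  s(6) = 1.
Since s(6) = s(0) = 1, the sequence is periodic with period 6.
So s(232) = s(0 + ((232-0) mod 6)) = s(4) = 7.

7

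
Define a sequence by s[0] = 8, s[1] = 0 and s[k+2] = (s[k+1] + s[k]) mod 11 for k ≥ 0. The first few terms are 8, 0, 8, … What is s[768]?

5

Computing terms: s[0] = 8; s[1] = 0; s[2] = 8; s[3] = 8; s[4] = 5; s[5] = 2; s[6] = 7; s[7] = 9; s[8] = 5; s[9] = 3; s[10] = 8; s[11] = 0.
The sequence repeats with period 10.
(768 - 0) mod 10 = 8, so s[768] = s[8] = 5.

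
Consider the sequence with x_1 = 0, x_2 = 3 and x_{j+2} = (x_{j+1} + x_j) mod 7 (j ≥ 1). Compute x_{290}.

Listing terms: x_1 = 0; x_2 = 3; x_3 = 3; x_4 = 6; x_5 = 2; x_6 = 1; x_7 = 3; x_8 = 4; x_9 = 0; x_{10} = 4; x_{11} = 4; x_{12} = 1; x_{13} = 5; x_{14} = 6; x_{15} = 4; x_{16} = 3; x_{17} = 0; x_{18} = 3.
Since (x_{17}, x_{18}) = (x_1, x_2) = (0, 3) (two consecutive terms determine the rest), the sequence is periodic with period 16.
(290 - 1) mod 16 = 1, so x_{290} = x_2 = 3.

3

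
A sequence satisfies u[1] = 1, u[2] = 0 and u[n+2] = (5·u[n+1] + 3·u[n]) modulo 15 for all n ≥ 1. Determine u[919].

12

u[1] = 1, u[2] = 0, u[3] = 3, u[4] = 0, u[5] = 9, u[6] = 0, u[7] = 12, u[8] = 0, u[9] = 6, u[10] = 0, u[11] = 3.
Since (u[10], u[11]) = (u[2], u[3]) = (0, 3) (two consecutive terms determine the rest), the sequence is eventually periodic: after a pre-period of length 1 it cycles with period 8.
For n ≥ 2, u[n] depends only on (n - 2) mod 8. (919 - 2) mod 8 = 5, so u[919] = u[7] = 12.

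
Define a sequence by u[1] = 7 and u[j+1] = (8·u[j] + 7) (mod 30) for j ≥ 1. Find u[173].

7

We have u[1] = 7,  u[2] = 3,  u[3] = 1,  u[4] = 15,  u[5] = 7.
Since u[5] = u[1] = 7, the sequence is periodic with period 4.
So u[173] = u[1 + ((173-1) mod 4)] = u[1] = 7.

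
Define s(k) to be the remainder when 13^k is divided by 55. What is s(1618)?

14

s(1) = 13; s(2) = 4; s(3) = 52; s(4) = 16; s(5) = 43; s(6) = 9; s(7) = 7; s(8) = 36; s(9) = 28; s(10) = 34; s(11) = 2; s(12) = 26; s(13) = 8; s(14) = 49; s(15) = 32; s(16) = 31; s(17) = 18; s(18) = 14; s(19) = 17; s(20) = 1; s(21) = 13.
Since s(21) = s(1) = 13, the sequence is periodic with period 20.
(1618 - 1) mod 20 = 17, so s(1618) = s(18) = 14.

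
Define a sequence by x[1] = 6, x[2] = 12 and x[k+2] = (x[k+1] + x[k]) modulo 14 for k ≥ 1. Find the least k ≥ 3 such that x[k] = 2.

x[1] = 6, x[2] = 12, x[3] = 4, x[4] = 2, x[5] = 6, x[6] = 8, x[7] = 0, x[8] = 8, x[9] = 8, x[10] = 2, x[11] = 10, x[12] = 12, x[13] = 8, x[14] = 6, x[15] = 0, x[16] = 6, x[17] = 6, x[18] = 12.
Since (x[17], x[18]) = (x[1], x[2]) = (6, 12) (two consecutive terms determine the rest), the sequence is periodic with period 16.
The value 2 first appears (with k ≥ 3) at x[4].

4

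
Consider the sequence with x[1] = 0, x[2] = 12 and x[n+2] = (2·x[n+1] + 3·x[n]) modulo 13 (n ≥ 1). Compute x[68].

x[1] = 0,  x[2] = 12,  x[3] = 11,  x[4] = 6,  x[5] = 6,  x[6] = 4,  x[7] = 0,  x[8] = 12.
Since (x[7], x[8]) = (x[1], x[2]) = (0, 12) (two consecutive terms determine the rest), the sequence is periodic with period 6.
So x[68] = x[1 + ((68-1) mod 6)] = x[2] = 12.

12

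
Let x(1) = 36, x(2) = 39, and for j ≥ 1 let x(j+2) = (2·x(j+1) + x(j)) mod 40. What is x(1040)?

We have x(1) = 36, x(2) = 39, x(3) = 34, x(4) = 27, x(5) = 8, x(6) = 3, x(7) = 14, x(8) = 31, x(9) = 36, x(10) = 23, x(11) = 2, x(12) = 27, x(13) = 16, x(14) = 19, x(15) = 14, x(16) = 7, x(17) = 28, x(18) = 23, x(19) = 34, x(20) = 11, x(21) = 16, x(22) = 3, x(23) = 22, x(24) = 7, x(25) = 36, x(26) = 39.
Since (x(25), x(26)) = (x(1), x(2)) = (36, 39) (two consecutive terms determine the rest), the sequence is periodic with period 24.
So x(1040) = x(1 + ((1040-1) mod 24)) = x(8) = 31.

31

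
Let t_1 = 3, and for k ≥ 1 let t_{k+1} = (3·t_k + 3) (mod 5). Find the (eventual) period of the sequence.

4

t_1 = 3, t_2 = 2, t_3 = 4, t_4 = 0, t_5 = 3.
Since t_5 = t_1 = 3, the sequence is periodic with period 4.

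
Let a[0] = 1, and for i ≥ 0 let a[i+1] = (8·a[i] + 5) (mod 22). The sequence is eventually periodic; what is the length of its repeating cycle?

10

Computing terms: a[0] = 1,  a[1] = 13,  a[2] = 21,  a[3] = 19,  a[4] = 3,  a[5] = 7,  a[6] = 17,  a[7] = 9,  a[8] = 11,  a[9] = 5,  a[10] = 1.
The sequence repeats with period 10.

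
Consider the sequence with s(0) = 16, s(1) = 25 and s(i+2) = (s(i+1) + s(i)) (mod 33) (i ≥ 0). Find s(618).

Computing terms: s(0) = 16; s(1) = 25; s(2) = 8; s(3) = 0; s(4) = 8; s(5) = 8; s(6) = 16; s(7) = 24; s(8) = 7; s(9) = 31; s(10) = 5; s(11) = 3; s(12) = 8; s(13) = 11; s(14) = 19; s(15) = 30; s(16) = 16; s(17) = 13; s(18) = 29; s(19) = 9; s(20) = 5; s(21) = 14; s(22) = 19; s(23) = 0; s(24) = 19; s(25) = 19; s(26) = 5; s(27) = 24; s(28) = 29; s(29) = 20; s(30) = 16; s(31) = 3; s(32) = 19; s(33) = 22; s(34) = 8; s(35) = 30; s(36) = 5; s(37) = 2; s(38) = 7; s(39) = 9; s(40) = 16; s(41) = 25.
Since (s(40), s(41)) = (s(0), s(1)) = (16, 25) (two consecutive terms determine the rest), the sequence is periodic with period 40.
So s(618) = s(0 + ((618-0) mod 40)) = s(18) = 29.

29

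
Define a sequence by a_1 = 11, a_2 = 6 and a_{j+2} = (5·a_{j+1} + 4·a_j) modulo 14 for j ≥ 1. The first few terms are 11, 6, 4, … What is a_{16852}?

Computing terms: a_1 = 11; a_2 = 6; a_3 = 4; a_4 = 2; a_5 = 12; a_6 = 12; a_7 = 10; a_8 = 0; a_9 = 12; a_{10} = 4; a_{11} = 12; a_{12} = 6; a_{13} = 8; a_{14} = 8; a_{15} = 2; a_{16} = 0; a_{17} = 8; a_{18} = 12; a_{19} = 8; a_{20} = 4; a_{21} = 10; a_{22} = 10; a_{23} = 6; a_{24} = 0; a_{25} = 10; a_{26} = 8; a_{27} = 10; a_{28} = 12; a_{29} = 2; a_{30} = 2; a_{31} = 4; a_{32} = 0; a_{33} = 2; a_{34} = 10; a_{35} = 2; a_{36} = 8; a_{37} = 6; a_{38} = 6; a_{39} = 12; a_{40} = 0; a_{41} = 6; a_{42} = 2; a_{43} = 6; a_{44} = 10; a_{45} = 4; a_{46} = 4; a_{47} = 8; a_{48} = 0; a_{49} = 4; a_{50} = 6; a_{51} = 4.
Since (a_{50}, a_{51}) = (a_2, a_3) = (6, 4) (two consecutive terms determine the rest), the sequence is eventually periodic: after a pre-period of length 1 it cycles with period 48.
For j ≥ 2, a_j depends only on (j - 2) mod 48. (16852 - 2) mod 48 = 2, so a_{16852} = a_4 = 2.

2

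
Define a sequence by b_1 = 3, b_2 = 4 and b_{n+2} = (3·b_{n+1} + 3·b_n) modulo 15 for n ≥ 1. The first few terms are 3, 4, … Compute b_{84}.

0

Listing terms: b_1 = 3, b_2 = 4, b_3 = 6, b_4 = 0, b_5 = 3, b_6 = 9, b_7 = 6, b_8 = 0.
Since (b_7, b_8) = (b_3, b_4) = (6, 0) (two consecutive terms determine the rest), the sequence is eventually periodic: after a pre-period of length 2 it cycles with period 4.
For n ≥ 3, b_n depends only on (n - 3) mod 4. (84 - 3) mod 4 = 1, so b_{84} = b_4 = 0.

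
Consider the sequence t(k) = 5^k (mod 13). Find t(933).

5

Listing terms: t(1) = 5, t(2) = 12, t(3) = 8, t(4) = 1, t(5) = 5.
Since t(5) = t(1) = 5, the sequence is periodic with period 4.
So t(933) = t(1 + ((933-1) mod 4)) = t(1) = 5.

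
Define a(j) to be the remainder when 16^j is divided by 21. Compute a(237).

Computing terms: a(0) = 1, a(1) = 16, a(2) = 4, a(3) = 1.
The sequence repeats with period 3.
(237 - 0) mod 3 = 0, so a(237) = a(0) = 1.

1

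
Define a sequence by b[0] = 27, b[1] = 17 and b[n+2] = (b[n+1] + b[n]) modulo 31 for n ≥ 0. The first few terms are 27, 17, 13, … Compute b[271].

We have b[0] = 27; b[1] = 17; b[2] = 13; b[3] = 30; b[4] = 12; b[5] = 11; b[6] = 23; b[7] = 3; b[8] = 26; b[9] = 29; b[10] = 24; b[11] = 22; b[12] = 15; b[13] = 6; b[14] = 21; b[15] = 27; b[16] = 17.
Since (b[15], b[16]) = (b[0], b[1]) = (27, 17) (two consecutive terms determine the rest), the sequence is periodic with period 15.
So b[271] = b[0 + ((271-0) mod 15)] = b[1] = 17.

17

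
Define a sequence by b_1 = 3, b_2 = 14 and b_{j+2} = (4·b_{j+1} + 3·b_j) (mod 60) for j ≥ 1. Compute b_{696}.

14

Listing terms: b_1 = 3,  b_2 = 14,  b_3 = 5,  b_4 = 2,  b_5 = 23,  b_6 = 38,  b_7 = 41,  b_8 = 38,  b_9 = 35,  b_{10} = 14,  b_{11} = 41,  b_{12} = 26,  b_{13} = 47,  b_{14} = 26,  b_{15} = 5,  b_{16} = 38,  b_{17} = 47,  b_{18} = 2,  b_{19} = 29,  b_{20} = 2,  b_{21} = 35,  b_{22} = 26,  b_{23} = 29,  b_{24} = 14,  b_{25} = 23,  b_{26} = 14,  b_{27} = 5.
Since (b_{26}, b_{27}) = (b_2, b_3) = (14, 5) (two consecutive terms determine the rest), the sequence is eventually periodic: after a pre-period of length 1 it cycles with period 24.
For j ≥ 2, b_j depends only on (j - 2) mod 24. (696 - 2) mod 24 = 22, so b_{696} = b_{24} = 14.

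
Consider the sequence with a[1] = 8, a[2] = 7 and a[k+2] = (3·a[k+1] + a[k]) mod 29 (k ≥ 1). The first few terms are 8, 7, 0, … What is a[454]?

Computing terms: a[1] = 8,  a[2] = 7,  a[3] = 0,  a[4] = 7,  a[5] = 21,  a[6] = 12,  a[7] = 28,  a[8] = 9,  a[9] = 26,  a[10] = 0,  a[11] = 26,  a[12] = 20,  a[13] = 28,  a[14] = 17,  a[15] = 21,  a[16] = 22,  a[17] = 0,  a[18] = 22,  a[19] = 8,  a[20] = 17,  a[21] = 1,  a[22] = 20,  a[23] = 3,  a[24] = 0,  a[25] = 3,  a[26] = 9,  a[27] = 1,  a[28] = 12,  a[29] = 8,  a[30] = 7.
Since (a[29], a[30]) = (a[1], a[2]) = (8, 7) (two consecutive terms determine the rest), the sequence is periodic with period 28.
(454 - 1) mod 28 = 5, so a[454] = a[6] = 12.

12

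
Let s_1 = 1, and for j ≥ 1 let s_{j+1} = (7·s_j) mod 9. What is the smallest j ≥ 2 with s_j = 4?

3

Computing terms: s_1 = 1; s_2 = 7; s_3 = 4; s_4 = 1.
The sequence repeats with period 3.
The value 4 first appears (with j ≥ 2) at s_3.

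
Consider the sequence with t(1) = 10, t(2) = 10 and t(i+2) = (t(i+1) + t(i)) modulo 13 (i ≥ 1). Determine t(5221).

t(1) = 10, t(2) = 10, t(3) = 7, t(4) = 4, t(5) = 11, t(6) = 2, t(7) = 0, t(8) = 2, t(9) = 2, t(10) = 4, t(11) = 6, t(12) = 10, t(13) = 3, t(14) = 0, t(15) = 3, t(16) = 3, t(17) = 6, t(18) = 9, t(19) = 2, t(20) = 11, t(21) = 0, t(22) = 11, t(23) = 11, t(24) = 9, t(25) = 7, t(26) = 3, t(27) = 10, t(28) = 0, t(29) = 10, t(30) = 10.
Since (t(29), t(30)) = (t(1), t(2)) = (10, 10) (two consecutive terms determine the rest), the sequence is periodic with period 28.
(5221 - 1) mod 28 = 12, so t(5221) = t(13) = 3.

3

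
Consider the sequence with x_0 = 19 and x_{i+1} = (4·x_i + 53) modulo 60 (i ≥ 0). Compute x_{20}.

29

We have x_0 = 19; x_1 = 9; x_2 = 29; x_3 = 49; x_4 = 9.
Since x_4 = x_1 = 9, the sequence is eventually periodic: after a pre-period of length 1 it cycles with period 3.
For i ≥ 1, x_i depends only on (i - 1) mod 3. (20 - 1) mod 3 = 1, so x_{20} = x_2 = 29.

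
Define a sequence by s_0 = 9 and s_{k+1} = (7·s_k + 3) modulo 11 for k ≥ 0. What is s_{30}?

9

We have s_0 = 9,  s_1 = 0,  s_2 = 3,  s_3 = 2,  s_4 = 6,  s_5 = 1,  s_6 = 10,  s_7 = 7,  s_8 = 8,  s_9 = 4,  s_{10} = 9.
The sequence repeats with period 10.
(30 - 0) mod 10 = 0, so s_{30} = s_0 = 9.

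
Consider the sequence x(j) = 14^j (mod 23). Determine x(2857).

10

Listing terms: x(0) = 1; x(1) = 14; x(2) = 12; x(3) = 7; x(4) = 6; x(5) = 15; x(6) = 3; x(7) = 19; x(8) = 13; x(9) = 21; x(10) = 18; x(11) = 22; x(12) = 9; x(13) = 11; x(14) = 16; x(15) = 17; x(16) = 8; x(17) = 20; x(18) = 4; x(19) = 10; x(20) = 2; x(21) = 5; x(22) = 1.
Since x(22) = x(0) = 1, the sequence is periodic with period 22.
(2857 - 0) mod 22 = 19, so x(2857) = x(19) = 10.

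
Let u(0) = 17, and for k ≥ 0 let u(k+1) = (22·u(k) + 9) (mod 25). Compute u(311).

9

We have u(0) = 17; u(1) = 8; u(2) = 10; u(3) = 4; u(4) = 22; u(5) = 18; u(6) = 5; u(7) = 19; u(8) = 2; u(9) = 3; u(10) = 0; u(11) = 9; u(12) = 7; u(13) = 13; u(14) = 20; u(15) = 24; u(16) = 12; u(17) = 23; u(18) = 15; u(19) = 14; u(20) = 17.
Since u(20) = u(0) = 17, the sequence is periodic with period 20.
(311 - 0) mod 20 = 11, so u(311) = u(11) = 9.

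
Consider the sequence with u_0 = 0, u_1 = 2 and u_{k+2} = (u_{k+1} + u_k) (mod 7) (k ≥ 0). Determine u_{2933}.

u_0 = 0, u_1 = 2, u_2 = 2, u_3 = 4, u_4 = 6, u_5 = 3, u_6 = 2, u_7 = 5, u_8 = 0, u_9 = 5, u_{10} = 5, u_{11} = 3, u_{12} = 1, u_{13} = 4, u_{14} = 5, u_{15} = 2, u_{16} = 0, u_{17} = 2.
The sequence repeats with period 16.
(2933 - 0) mod 16 = 5, so u_{2933} = u_5 = 3.

3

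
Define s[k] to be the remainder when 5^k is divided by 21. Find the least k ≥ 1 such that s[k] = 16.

Listing terms: s[0] = 1; s[1] = 5; s[2] = 4; s[3] = 20; s[4] = 16; s[5] = 17; s[6] = 1.
Since s[6] = s[0] = 1, the sequence is periodic with period 6.
The value 16 first appears (with k ≥ 1) at s[4].

4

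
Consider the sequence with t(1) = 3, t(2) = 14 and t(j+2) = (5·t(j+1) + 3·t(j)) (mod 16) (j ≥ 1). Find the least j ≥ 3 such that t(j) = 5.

Computing terms: t(1) = 3; t(2) = 14; t(3) = 15; t(4) = 5; t(5) = 6; t(6) = 13; t(7) = 3; t(8) = 6; t(9) = 7; t(10) = 5; t(11) = 14; t(12) = 5; t(13) = 3; t(14) = 14.
The sequence repeats with period 12.
The value 5 first appears (with j ≥ 3) at t(4).

4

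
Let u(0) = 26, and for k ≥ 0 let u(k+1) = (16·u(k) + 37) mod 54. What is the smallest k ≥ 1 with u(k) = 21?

u(0) = 26; u(1) = 21; u(2) = 49; u(3) = 11; u(4) = 51; u(5) = 43; u(6) = 23; u(7) = 27; u(8) = 37; u(9) = 35; u(10) = 3; u(11) = 31; u(12) = 47; u(13) = 33; u(14) = 25; u(15) = 5; u(16) = 9; u(17) = 19; u(18) = 17; u(19) = 39; u(20) = 13; u(21) = 29; u(22) = 15; u(23) = 7; u(24) = 41; u(25) = 45; u(26) = 1; u(27) = 53; u(28) = 21.
Since u(28) = u(1) = 21, the sequence is eventually periodic: after a pre-period of length 1 it cycles with period 27.
The value 21 first appears (with k ≥ 1) at u(1).

1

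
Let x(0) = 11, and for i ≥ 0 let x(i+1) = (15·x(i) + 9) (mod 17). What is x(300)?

12

Computing terms: x(0) = 11, x(1) = 4, x(2) = 1, x(3) = 7, x(4) = 12, x(5) = 2, x(6) = 5, x(7) = 16, x(8) = 11.
Since x(8) = x(0) = 11, the sequence is periodic with period 8.
(300 - 0) mod 8 = 4, so x(300) = x(4) = 12.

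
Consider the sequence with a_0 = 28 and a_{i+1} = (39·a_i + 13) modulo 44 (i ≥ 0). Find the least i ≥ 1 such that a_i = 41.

Listing terms: a_0 = 28, a_1 = 5, a_2 = 32, a_3 = 29, a_4 = 0, a_5 = 13, a_6 = 36, a_7 = 9, a_8 = 12, a_9 = 41, a_{10} = 28.
The sequence repeats with period 10.
The value 41 first appears (with i ≥ 1) at a_9.

9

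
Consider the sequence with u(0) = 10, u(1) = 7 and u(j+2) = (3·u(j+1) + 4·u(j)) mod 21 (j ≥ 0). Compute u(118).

16

We have u(0) = 10,  u(1) = 7,  u(2) = 19,  u(3) = 1,  u(4) = 16,  u(5) = 10,  u(6) = 10,  u(7) = 7.
The sequence repeats with period 6.
(118 - 0) mod 6 = 4, so u(118) = u(4) = 16.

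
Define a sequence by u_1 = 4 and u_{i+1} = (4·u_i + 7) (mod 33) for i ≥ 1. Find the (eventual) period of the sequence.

15

We have u_1 = 4, u_2 = 23, u_3 = 0, u_4 = 7, u_5 = 2, u_6 = 15, u_7 = 1, u_8 = 11, u_9 = 18, u_{10} = 13, u_{11} = 26, u_{12} = 12, u_{13} = 22, u_{14} = 29, u_{15} = 24, u_{16} = 4.
The sequence repeats with period 15.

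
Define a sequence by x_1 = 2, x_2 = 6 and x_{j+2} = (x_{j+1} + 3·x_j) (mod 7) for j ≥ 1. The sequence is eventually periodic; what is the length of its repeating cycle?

Computing terms: x_1 = 2,  x_2 = 6,  x_3 = 5,  x_4 = 2,  x_5 = 3,  x_6 = 2,  x_7 = 4,  x_8 = 3,  x_9 = 1,  x_{10} = 3,  x_{11} = 6,  x_{12} = 1,  x_{13} = 5,  x_{14} = 1,  x_{15} = 2,  x_{16} = 5,  x_{17} = 4,  x_{18} = 5,  x_{19} = 3,  x_{20} = 4,  x_{21} = 6,  x_{22} = 4,  x_{23} = 1,  x_{24} = 6,  x_{25} = 2,  x_{26} = 6.
The sequence repeats with period 24.

24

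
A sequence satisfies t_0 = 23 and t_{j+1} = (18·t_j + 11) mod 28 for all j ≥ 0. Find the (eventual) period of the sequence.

3

t_0 = 23,  t_1 = 5,  t_2 = 17,  t_3 = 9,  t_4 = 5.
Since t_4 = t_1 = 5, the sequence is eventually periodic: after a pre-period of length 1 it cycles with period 3.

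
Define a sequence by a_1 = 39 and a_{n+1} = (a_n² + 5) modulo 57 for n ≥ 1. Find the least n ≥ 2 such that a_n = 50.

6

a_1 = 39,  a_2 = 44,  a_3 = 3,  a_4 = 14,  a_5 = 30,  a_6 = 50,  a_7 = 54,  a_8 = 14.
Since a_8 = a_4 = 14, the sequence is eventually periodic: after a pre-period of length 3 it cycles with period 4.
The value 50 first appears (with n ≥ 2) at a_6.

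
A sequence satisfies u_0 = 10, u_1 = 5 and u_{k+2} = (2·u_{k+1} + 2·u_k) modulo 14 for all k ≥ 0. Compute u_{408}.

4

u_0 = 10, u_1 = 5, u_2 = 2, u_3 = 0, u_4 = 4, u_5 = 8, u_6 = 10, u_7 = 8, u_8 = 8, u_9 = 4, u_{10} = 10, u_{11} = 0, u_{12} = 6, u_{13} = 12, u_{14} = 8, u_{15} = 12, u_{16} = 12, u_{17} = 6, u_{18} = 8, u_{19} = 0, u_{20} = 2, u_{21} = 4, u_{22} = 12, u_{23} = 4, u_{24} = 4, u_{25} = 2, u_{26} = 12, u_{27} = 0, u_{28} = 10, u_{29} = 6, u_{30} = 4, u_{31} = 6, u_{32} = 6, u_{33} = 10, u_{34} = 4, u_{35} = 0, u_{36} = 8, u_{37} = 2, u_{38} = 6, u_{39} = 2, u_{40} = 2, u_{41} = 8, u_{42} = 6, u_{43} = 0, u_{44} = 12, u_{45} = 10, u_{46} = 2, u_{47} = 10, u_{48} = 10, u_{49} = 12, u_{50} = 2, u_{51} = 0.
Since (u_{50}, u_{51}) = (u_2, u_3) = (2, 0) (two consecutive terms determine the rest), the sequence is eventually periodic: after a pre-period of length 2 it cycles with period 48.
For k ≥ 2, u_k depends only on (k - 2) mod 48. (408 - 2) mod 48 = 22, so u_{408} = u_{24} = 4.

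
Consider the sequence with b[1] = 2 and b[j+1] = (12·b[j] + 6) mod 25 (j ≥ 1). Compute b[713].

b[1] = 2,  b[2] = 5,  b[3] = 16,  b[4] = 23,  b[5] = 7,  b[6] = 15,  b[7] = 11,  b[8] = 13,  b[9] = 12,  b[10] = 0,  b[11] = 6,  b[12] = 3,  b[13] = 17,  b[14] = 10,  b[15] = 1,  b[16] = 18,  b[17] = 22,  b[18] = 20,  b[19] = 21,  b[20] = 8,  b[21] = 2.
The sequence repeats with period 20.
So b[713] = b[1 + ((713-1) mod 20)] = b[13] = 17.

17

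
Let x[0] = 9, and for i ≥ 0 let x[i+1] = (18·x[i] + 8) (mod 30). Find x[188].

Listing terms: x[0] = 9,  x[1] = 20,  x[2] = 8,  x[3] = 2,  x[4] = 14,  x[5] = 20.
Since x[5] = x[1] = 20, the sequence is eventually periodic: after a pre-period of length 1 it cycles with period 4.
For i ≥ 1, x[i] depends only on (i - 1) mod 4. (188 - 1) mod 4 = 3, so x[188] = x[4] = 14.

14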